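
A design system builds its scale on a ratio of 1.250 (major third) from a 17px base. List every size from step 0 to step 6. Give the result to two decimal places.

Step 0: 17px
Step 1: 17.0 × 1.250 = 21.25
Step 2: 17.0 × 1.250² = 26.56
Step 3: 17.0 × 1.250³ = 33.20
Step 4: 17.0 × 1.250⁴ = 41.50
Step 5: 17.0 × 1.250⁵ = 51.88
Step 6: 17.0 × 1.250⁶ = 64.85

17.00px, 21.25px, 26.56px, 33.20px, 41.50px, 51.88px, 64.85px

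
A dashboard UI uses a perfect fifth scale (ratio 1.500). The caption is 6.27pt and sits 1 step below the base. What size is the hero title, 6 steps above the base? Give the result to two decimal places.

6.27 × 1.500⁷ = 6.27 × 17.08594 ≈ 107.129

107.13pt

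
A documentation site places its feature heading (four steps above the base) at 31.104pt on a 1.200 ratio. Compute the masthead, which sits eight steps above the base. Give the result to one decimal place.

Moving from step +4 to step +8 is 4 steps up, so multiply by r⁴.
31.104 × 1.200⁴ = 31.104 × 2.07360 ≈ 64.497

64.5pt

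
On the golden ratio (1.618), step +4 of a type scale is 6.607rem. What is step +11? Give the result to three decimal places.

6.607 × 1.618⁷ = 6.607 × 29.03017 ≈ 191.802

191.802rem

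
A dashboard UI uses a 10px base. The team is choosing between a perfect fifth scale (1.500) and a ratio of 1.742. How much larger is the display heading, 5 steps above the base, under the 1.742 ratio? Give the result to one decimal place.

Perfect fifth: 10.0 × 1.500⁵ = 75.938px
At 1.742: 10.0 × 1.742⁵ = 160.413px
Difference: 160.413 − 75.938 = 84.475px

84.5px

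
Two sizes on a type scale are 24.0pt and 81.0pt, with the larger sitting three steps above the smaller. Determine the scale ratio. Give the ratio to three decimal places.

The ratio satisfies 24.0 × r³ = 81.0, so r = (81.0 / 24.0)^(1/3).
r = 3.3750^(1/3) ≈ 1.5000

1.500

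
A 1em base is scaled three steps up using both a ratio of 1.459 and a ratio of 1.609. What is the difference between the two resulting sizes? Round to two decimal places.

At 1.459: 1.0 × 1.459³ = 3.1057em
At 1.609: 1.0 × 1.609³ = 4.1655em
Difference: 4.1655 − 3.1057 = 1.0598em

1.06em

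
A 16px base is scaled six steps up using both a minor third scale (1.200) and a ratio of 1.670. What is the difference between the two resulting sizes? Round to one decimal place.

299.3px

Minor third: 16.0 × 1.200⁶ = 47.776px
At 1.670: 16.0 × 1.670⁶ = 347.071px
Difference: 347.071 − 47.776 = 299.295px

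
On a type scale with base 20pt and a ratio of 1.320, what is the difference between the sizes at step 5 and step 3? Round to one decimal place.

34.1pt

Step 3: 20.0 × 1.320³ = 45.999pt
Step 5: 20.0 × 1.320⁵ = 80.149pt
Difference: 80.149 − 45.999 = 34.150pt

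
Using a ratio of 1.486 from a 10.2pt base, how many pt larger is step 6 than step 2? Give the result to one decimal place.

87.3pt

Step 2: 10.2 × 1.486² = 22.524pt
Step 6: 10.2 × 1.486⁶ = 109.828pt
Difference: 109.828 − 22.524 = 87.304pt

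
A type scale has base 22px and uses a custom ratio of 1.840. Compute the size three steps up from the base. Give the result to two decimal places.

A modular type scale is a geometric sequence: sizeₙ = base × rⁿ.
22.0 × 1.840³ = 22.0 × 6.22950 ≈ 137.05

137.05px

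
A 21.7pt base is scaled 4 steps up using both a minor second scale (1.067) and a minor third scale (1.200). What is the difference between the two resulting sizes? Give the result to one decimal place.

16.9pt

Minor second: 21.7 × 1.067⁴ = 28.127pt
Minor third: 21.7 × 1.200⁴ = 44.997pt
Difference: 44.997 − 28.127 = 16.870pt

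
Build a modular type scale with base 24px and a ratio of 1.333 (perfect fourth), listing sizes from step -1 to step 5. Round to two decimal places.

18.00px, 24.00px, 31.99px, 42.65px, 56.85px, 75.78px, 101.01px

Step -1: 24.0 ÷ 1.333 = 18.00
Step 0: 24px
Step 1: 24.0 × 1.333 = 31.99
Step 2: 24.0 × 1.333² = 42.65
Step 3: 24.0 × 1.333³ = 56.85
Step 4: 24.0 × 1.333⁴ = 75.78
Step 5: 24.0 × 1.333⁵ = 101.01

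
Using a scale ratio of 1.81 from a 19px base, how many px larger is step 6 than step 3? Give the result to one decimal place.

555.4px

Step 3: 19.0 × 1.81³ = 112.665px
Step 6: 19.0 × 1.81⁶ = 668.075px
Difference: 668.075 − 112.665 = 555.410px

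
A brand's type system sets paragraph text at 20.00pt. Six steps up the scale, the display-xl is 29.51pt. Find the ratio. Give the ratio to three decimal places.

r⁶ = 29.51 / 20.00, so r = (29.51/20.00)^(1/6).
r = 1.4755^(1/6) ≈ 1.0670

1.067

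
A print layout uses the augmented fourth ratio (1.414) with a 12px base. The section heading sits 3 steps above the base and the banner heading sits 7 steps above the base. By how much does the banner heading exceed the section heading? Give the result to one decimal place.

101.7px

Step 3: 12.0 × 1.414³ = 33.926px
Step 7: 12.0 × 1.414⁷ = 135.621px
Difference: 135.621 − 33.926 = 101.695px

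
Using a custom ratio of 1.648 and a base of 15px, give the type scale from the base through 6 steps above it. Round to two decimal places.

Step 0: 15px
Step 1: 15.0 × 1.648 = 24.72
Step 2: 15.0 × 1.648² = 40.74
Step 3: 15.0 × 1.648³ = 67.14
Step 4: 15.0 × 1.648⁴ = 110.64
Step 5: 15.0 × 1.648⁵ = 182.34
Step 6: 15.0 × 1.648⁶ = 300.49

15.00px, 24.72px, 40.74px, 67.14px, 110.64px, 182.34px, 300.49px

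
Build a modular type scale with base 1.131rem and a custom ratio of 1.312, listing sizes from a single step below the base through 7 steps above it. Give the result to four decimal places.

0.8620rem, 1.1310rem, 1.4839rem, 1.9468rem, 2.5543rem, 3.3512rem, 4.3968rem, 5.7685rem, 7.5683rem

Step -1: 1.131 ÷ 1.312 = 0.8620
Step 0: 1.131rem
Step 1: 1.131 × 1.312 = 1.4839
Step 2: 1.131 × 1.312² = 1.9468
Step 3: 1.131 × 1.312³ = 2.5543
Step 4: 1.131 × 1.312⁴ = 3.3512
Step 5: 1.131 × 1.312⁵ = 4.3968
Step 6: 1.131 × 1.312⁶ = 5.7685
Step 7: 1.131 × 1.312⁷ = 7.5683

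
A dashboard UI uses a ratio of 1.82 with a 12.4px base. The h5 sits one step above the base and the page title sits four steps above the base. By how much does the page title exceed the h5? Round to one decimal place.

Step 1: 12.4 × 1.82 = 22.568px
Step 4: 12.4 × 1.82⁴ = 136.053px
Difference: 136.053 − 22.568 = 113.485px

113.5px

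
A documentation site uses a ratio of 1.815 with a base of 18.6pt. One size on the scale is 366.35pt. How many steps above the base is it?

5

1.815ⁿ = 366.35 / 18.6 = 19.6962
n = ln(19.6962) / ln(1.815) = 2.9804 / 0.5961 ≈ 5.00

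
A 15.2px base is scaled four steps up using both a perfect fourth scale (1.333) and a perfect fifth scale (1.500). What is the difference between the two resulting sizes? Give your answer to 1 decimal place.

Perfect fourth: 15.2 × 1.333⁴ = 47.991px
Perfect fifth: 15.2 × 1.500⁴ = 76.950px
Difference: 76.950 − 47.991 = 28.959px

29.0px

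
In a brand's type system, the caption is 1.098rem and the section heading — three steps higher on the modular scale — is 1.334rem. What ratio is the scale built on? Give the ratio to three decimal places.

The ratio satisfies 1.098 × r³ = 1.334, so r = (1.334 / 1.098)^(1/3).
r = 1.2149^(1/3) ≈ 1.0670

1.067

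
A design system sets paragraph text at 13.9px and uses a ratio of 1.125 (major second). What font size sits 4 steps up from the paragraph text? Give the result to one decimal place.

13.9 × 1.125⁴ = 13.9 × 1.60181 ≈ 22.27

22.3px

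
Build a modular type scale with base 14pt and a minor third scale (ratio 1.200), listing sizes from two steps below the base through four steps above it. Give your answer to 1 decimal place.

9.7pt, 11.7pt, 14.0pt, 16.8pt, 20.2pt, 24.2pt, 29.0pt

Step -2: 14.0 ÷ 1.200² = 9.7
Step -1: 14.0 ÷ 1.200 = 11.7
Step 0: 14pt
Step 1: 14.0 × 1.200 = 16.8
Step 2: 14.0 × 1.200² = 20.2
Step 3: 14.0 × 1.200³ = 24.2
Step 4: 14.0 × 1.200⁴ = 29.0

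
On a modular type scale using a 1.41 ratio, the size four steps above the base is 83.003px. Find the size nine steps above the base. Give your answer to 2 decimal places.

The gap is 9 − (4) = 5 steps, so the factor is 1.41^5.
83.003 × 1.41⁵ = 83.003 × 5.57308 ≈ 462.583

462.58px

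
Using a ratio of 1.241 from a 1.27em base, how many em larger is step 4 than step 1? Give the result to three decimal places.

1.436em

Step 1: 1.27 × 1.241 = 1.57607em
Step 4: 1.27 × 1.241⁴ = 3.01225em
Difference: 3.01225 − 1.57607 = 1.43618em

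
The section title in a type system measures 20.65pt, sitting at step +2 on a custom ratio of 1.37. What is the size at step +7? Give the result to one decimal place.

99.7pt

20.65 × 1.37⁵ = 20.65 × 4.82617 ≈ 99.660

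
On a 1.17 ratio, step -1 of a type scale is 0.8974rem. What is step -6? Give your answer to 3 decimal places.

0.409rem

The gap is -6 − (-1) = -5 steps, so the factor is 1.17^-5.
0.8974 ÷ 1.17⁵ = 0.8974 ÷ 2.19245 ≈ 0.409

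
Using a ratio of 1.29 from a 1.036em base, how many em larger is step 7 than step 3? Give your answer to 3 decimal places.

Step 3: 1.036 × 1.29³ = 2.22397em
Step 7: 1.036 × 1.29⁷ = 6.15868em
Difference: 6.15868 − 2.22397 = 3.93471em

3.935em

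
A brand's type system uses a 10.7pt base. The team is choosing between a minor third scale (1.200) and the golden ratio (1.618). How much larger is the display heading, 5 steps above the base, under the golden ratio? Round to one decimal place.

Minor third: 10.7 × 1.200⁵ = 26.625pt
Golden ratio: 10.7 × 1.618⁵ = 118.652pt
Difference: 118.652 − 26.625 = 92.027pt

92.0pt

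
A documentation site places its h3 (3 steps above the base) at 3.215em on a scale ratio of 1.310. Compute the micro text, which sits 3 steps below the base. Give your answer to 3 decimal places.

0.636em

Moving from step +3 to step -3 is 6 steps down, so divide by r⁶.
3.215 ÷ 1.310⁶ = 3.215 ÷ 5.05391 ≈ 0.636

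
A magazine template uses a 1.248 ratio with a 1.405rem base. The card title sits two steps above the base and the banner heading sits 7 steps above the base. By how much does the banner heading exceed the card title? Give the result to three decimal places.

Step 2: 1.405 × 1.248² = 2.18829rem
Step 7: 1.405 × 1.248⁷ = 6.62489rem
Difference: 6.62489 − 2.18829 = 4.43660rem

4.437rem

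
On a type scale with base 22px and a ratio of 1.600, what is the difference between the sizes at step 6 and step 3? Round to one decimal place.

279.0px

Step 3: 22.0 × 1.600³ = 90.112px
Step 6: 22.0 × 1.600⁶ = 369.099px
Difference: 369.099 − 90.112 = 278.987px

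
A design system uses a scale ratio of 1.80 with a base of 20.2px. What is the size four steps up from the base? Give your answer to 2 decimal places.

20.2 × 1.80⁴ = 20.2 × 10.49760 ≈ 212.05

212.05px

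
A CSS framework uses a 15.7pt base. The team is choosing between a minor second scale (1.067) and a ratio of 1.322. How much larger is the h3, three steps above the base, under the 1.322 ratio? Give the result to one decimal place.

17.2pt

Minor second: 15.7 × 1.067³ = 19.072pt
At 1.322: 15.7 × 1.322³ = 36.274pt
Difference: 36.274 − 19.072 = 17.202pt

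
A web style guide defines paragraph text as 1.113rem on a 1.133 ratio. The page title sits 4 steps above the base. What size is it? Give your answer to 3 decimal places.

1.834rem

Each step on a modular scale multiplies by the ratio, so the size n steps from the base is base × ratioⁿ.
1.113 × 1.133⁴ = 1.113 × 1.64786 ≈ 1.834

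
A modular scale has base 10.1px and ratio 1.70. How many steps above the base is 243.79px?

1.70ⁿ = 243.79 / 10.1 = 24.1376
n = ln(24.1376) / ln(1.70) = 3.1838 / 0.5306 ≈ 6.00

6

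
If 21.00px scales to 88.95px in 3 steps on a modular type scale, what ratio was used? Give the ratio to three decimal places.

1.618

r³ = 88.95 / 21.00, so r = (88.95/21.00)^(1/3).
r = 4.2357^(1/3) ≈ 1.6180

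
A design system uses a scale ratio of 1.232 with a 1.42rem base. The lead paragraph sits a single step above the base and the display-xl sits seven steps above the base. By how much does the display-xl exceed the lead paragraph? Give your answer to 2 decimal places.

Step 1: 1.42 × 1.232 = 1.7494rem
Step 7: 1.42 × 1.232⁷ = 6.1173rem
Difference: 6.1173 − 1.7494 = 4.3679rem

4.37rem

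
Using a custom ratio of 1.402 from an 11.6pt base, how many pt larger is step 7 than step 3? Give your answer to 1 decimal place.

Step 3: 11.6 × 1.402³ = 31.967pt
Step 7: 11.6 × 1.402⁷ = 123.508pt
Difference: 123.508 − 31.967 = 91.541pt

91.5pt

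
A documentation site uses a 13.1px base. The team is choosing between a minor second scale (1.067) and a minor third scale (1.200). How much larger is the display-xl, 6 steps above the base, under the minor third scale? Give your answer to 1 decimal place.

19.8px

Minor second: 13.1 × 1.067⁶ = 19.331px
Minor third: 13.1 × 1.200⁶ = 39.116px
Difference: 39.116 − 19.331 = 19.785px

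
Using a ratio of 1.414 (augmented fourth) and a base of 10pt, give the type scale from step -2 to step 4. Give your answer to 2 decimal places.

5.00pt, 7.07pt, 10.00pt, 14.14pt, 19.99pt, 28.27pt, 39.98pt

Step -2: 10.0 ÷ 1.414² = 5.00
Step -1: 10.0 ÷ 1.414 = 7.07
Step 0: 10pt
Step 1: 10.0 × 1.414 = 14.14
Step 2: 10.0 × 1.414² = 19.99
Step 3: 10.0 × 1.414³ = 28.27
Step 4: 10.0 × 1.414⁴ = 39.98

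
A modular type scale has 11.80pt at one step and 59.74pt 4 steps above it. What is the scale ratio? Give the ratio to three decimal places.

r⁴ = 59.74 / 11.80, so r = (59.74/11.80)^(1/4).
r = 5.0627^(1/4) ≈ 1.5000

1.500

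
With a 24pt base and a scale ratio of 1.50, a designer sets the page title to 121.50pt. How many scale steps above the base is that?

1.50ⁿ = 121.50 / 24 = 5.0625
n = ln(5.0625) / ln(1.50) = 1.6219 / 0.4055 ≈ 4.00

4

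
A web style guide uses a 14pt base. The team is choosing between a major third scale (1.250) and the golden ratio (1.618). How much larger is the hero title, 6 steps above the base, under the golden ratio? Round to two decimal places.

Major third: 14.0 × 1.250⁶ = 53.4058pt
Golden ratio: 14.0 × 1.618⁶ = 251.1881pt
Difference: 251.1881 − 53.4058 = 197.7823pt

197.78pt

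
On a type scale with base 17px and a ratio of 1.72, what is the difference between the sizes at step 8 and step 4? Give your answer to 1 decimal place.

1153.4px

Step 4: 17.0 × 1.72⁴ = 148.786px
Step 8: 17.0 × 1.72⁸ = 1302.196px
Difference: 1302.196 − 148.786 = 1153.410px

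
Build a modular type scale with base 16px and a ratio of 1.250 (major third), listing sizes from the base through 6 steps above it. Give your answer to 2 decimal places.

16.00px, 20.00px, 25.00px, 31.25px, 39.06px, 48.83px, 61.04px

Step 0: 16px
Step 1: 16.0 × 1.250 = 20.00
Step 2: 16.0 × 1.250² = 25.00
Step 3: 16.0 × 1.250³ = 31.25
Step 4: 16.0 × 1.250⁴ = 39.06
Step 5: 16.0 × 1.250⁵ = 48.83
Step 6: 16.0 × 1.250⁶ = 61.04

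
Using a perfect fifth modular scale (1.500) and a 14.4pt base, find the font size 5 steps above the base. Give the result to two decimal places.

109.35pt

14.4 × 1.500⁵ = 14.4 × 7.59375 ≈ 109.35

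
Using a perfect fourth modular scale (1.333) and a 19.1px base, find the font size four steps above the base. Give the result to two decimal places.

A modular type scale is a geometric sequence: sizeₙ = base × rⁿ.
19.1 × 1.333⁴ = 19.1 × 3.15733 ≈ 60.31

60.31px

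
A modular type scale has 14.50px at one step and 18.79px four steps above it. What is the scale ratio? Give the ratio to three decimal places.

r⁴ = 18.79 / 14.50, so r = (18.79/14.50)^(1/4).
r = 1.2959^(1/4) ≈ 1.0669

1.067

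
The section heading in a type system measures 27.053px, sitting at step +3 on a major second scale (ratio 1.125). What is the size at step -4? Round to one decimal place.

11.9px

27.053 ÷ 1.125⁷ = 27.053 ÷ 2.28070 ≈ 11.862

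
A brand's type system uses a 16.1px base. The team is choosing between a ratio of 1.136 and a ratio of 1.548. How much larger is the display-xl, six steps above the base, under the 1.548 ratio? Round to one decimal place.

At 1.136: 16.1 × 1.136⁶ = 34.602px
At 1.548: 16.1 × 1.548⁶ = 221.540px
Difference: 221.540 − 34.602 = 186.938px

186.9px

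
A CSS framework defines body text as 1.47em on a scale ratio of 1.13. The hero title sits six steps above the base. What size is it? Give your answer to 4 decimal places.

Every step multiplies by the scale ratio.
1.47 × 1.13⁶ = 1.47 × 2.08195 ≈ 3.0605

3.0605em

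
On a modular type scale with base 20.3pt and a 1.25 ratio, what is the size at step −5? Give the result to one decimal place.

6.7pt

A modular type scale is a geometric sequence: sizeₙ = base × rⁿ.
20.3 ÷ 1.25⁵ = 20.3 ÷ 3.05176 ≈ 6.65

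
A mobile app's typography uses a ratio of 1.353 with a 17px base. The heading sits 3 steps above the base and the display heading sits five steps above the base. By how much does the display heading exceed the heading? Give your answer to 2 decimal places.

34.97px

Step 3: 17.0 × 1.353³ = 42.1058px
Step 5: 17.0 × 1.353⁵ = 77.0793px
Difference: 77.0793 − 42.1058 = 34.9735px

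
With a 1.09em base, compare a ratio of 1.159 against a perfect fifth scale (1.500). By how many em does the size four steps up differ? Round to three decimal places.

At 1.159: 1.09 × 1.159⁴ = 1.96680em
Perfect fifth: 1.09 × 1.500⁴ = 5.51813em
Difference: 5.51813 − 1.96680 = 3.55133em

3.551em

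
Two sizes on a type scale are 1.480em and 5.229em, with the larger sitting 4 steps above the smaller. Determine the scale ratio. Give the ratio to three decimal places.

r⁴ = 5.229 / 1.480, so r = (5.229/1.480)^(1/4).
r = 3.5331^(1/4) ≈ 1.3710

1.371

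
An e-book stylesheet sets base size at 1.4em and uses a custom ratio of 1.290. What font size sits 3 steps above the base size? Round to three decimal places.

Every step multiplies by the scale ratio.
1.4 × 1.290³ = 1.4 × 2.14669 ≈ 3.005

3.005em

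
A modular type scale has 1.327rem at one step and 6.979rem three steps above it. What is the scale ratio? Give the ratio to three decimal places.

1.739

The ratio satisfies 1.327 × r³ = 6.979, so r = (6.979 / 1.327)^(1/3).
r = 5.2592^(1/3) ≈ 1.7390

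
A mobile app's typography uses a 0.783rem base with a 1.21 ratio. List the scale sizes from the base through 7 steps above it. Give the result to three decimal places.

Step 0: 0.783rem
Step 1: 0.783 × 1.21 = 0.947
Step 2: 0.783 × 1.21² = 1.146
Step 3: 0.783 × 1.21³ = 1.387
Step 4: 0.783 × 1.21⁴ = 1.678
Step 5: 0.783 × 1.21⁵ = 2.031
Step 6: 0.783 × 1.21⁶ = 2.457
Step 7: 0.783 × 1.21⁷ = 2.973

0.783rem, 0.947rem, 1.146rem, 1.387rem, 1.678rem, 2.031rem, 2.457rem, 2.973rem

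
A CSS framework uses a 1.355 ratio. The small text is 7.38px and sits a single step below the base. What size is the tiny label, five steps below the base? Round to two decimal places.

Moving from step -1 to step -5 is 4 steps down, so divide by r⁴.
7.38 ÷ 1.355⁴ = 7.38 ÷ 3.37099 ≈ 2.189

2.19px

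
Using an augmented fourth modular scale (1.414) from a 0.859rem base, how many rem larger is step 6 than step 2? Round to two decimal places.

5.15rem

Step 2: 0.859 × 1.414² = 1.7175rem
Step 6: 0.859 × 1.414⁶ = 6.8658rem
Difference: 6.8658 − 1.7175 = 5.1483rem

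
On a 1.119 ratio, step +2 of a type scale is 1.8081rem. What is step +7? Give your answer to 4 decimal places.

Moving from step +2 to step +7 is 5 steps up, so multiply by r⁵.
1.8081 × 1.119⁵ = 1.8081 × 1.75449 ≈ 3.1723

3.1723rem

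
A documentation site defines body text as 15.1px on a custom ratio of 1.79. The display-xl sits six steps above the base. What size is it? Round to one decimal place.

496.7px

A modular type scale is a geometric sequence: sizeₙ = base × rⁿ.
15.1 × 1.79⁶ = 15.1 × 32.89411 ≈ 496.70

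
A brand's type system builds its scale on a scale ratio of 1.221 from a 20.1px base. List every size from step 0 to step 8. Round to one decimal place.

20.1px, 24.5px, 30.0px, 36.6px, 44.7px, 54.5px, 66.6px, 81.3px, 99.3px

Step 0: 20.1px
Step 1: 20.1 × 1.221 = 24.5
Step 2: 20.1 × 1.221² = 30.0
Step 3: 20.1 × 1.221³ = 36.6
Step 4: 20.1 × 1.221⁴ = 44.7
Step 5: 20.1 × 1.221⁵ = 54.5
Step 6: 20.1 × 1.221⁶ = 66.6
Step 7: 20.1 × 1.221⁷ = 81.3
Step 8: 20.1 × 1.221⁸ = 99.3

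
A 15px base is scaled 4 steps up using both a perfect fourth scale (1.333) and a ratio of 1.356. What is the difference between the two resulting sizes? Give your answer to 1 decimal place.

3.4px

Perfect fourth: 15.0 × 1.333⁴ = 47.360px
At 1.356: 15.0 × 1.356⁴ = 50.714px
Difference: 50.714 − 47.360 = 3.354px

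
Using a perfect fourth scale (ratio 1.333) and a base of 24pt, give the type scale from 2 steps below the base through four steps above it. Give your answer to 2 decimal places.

Step -2: 24.0 ÷ 1.333² = 13.51
Step -1: 24.0 ÷ 1.333 = 18.00
Step 0: 24pt
Step 1: 24.0 × 1.333 = 31.99
Step 2: 24.0 × 1.333² = 42.65
Step 3: 24.0 × 1.333³ = 56.85
Step 4: 24.0 × 1.333⁴ = 75.78

13.51pt, 18.00pt, 24.00pt, 31.99pt, 42.65pt, 56.85pt, 75.78pt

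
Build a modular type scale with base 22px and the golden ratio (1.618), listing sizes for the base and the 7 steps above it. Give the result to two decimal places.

22.00px, 35.60px, 57.59px, 93.19px, 150.78px, 243.96px, 394.72px, 638.66px

Step 0: 22px
Step 1: 22.0 × 1.618 = 35.60
Step 2: 22.0 × 1.618² = 57.59
Step 3: 22.0 × 1.618³ = 93.19
Step 4: 22.0 × 1.618⁴ = 150.78
Step 5: 22.0 × 1.618⁵ = 243.96
Step 6: 22.0 × 1.618⁶ = 394.72
Step 7: 22.0 × 1.618⁷ = 638.66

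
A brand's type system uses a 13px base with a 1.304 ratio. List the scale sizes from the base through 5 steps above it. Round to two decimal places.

13.00px, 16.95px, 22.11px, 28.83px, 37.59px, 49.02px

Step 0: 13px
Step 1: 13.0 × 1.304 = 16.95
Step 2: 13.0 × 1.304² = 22.11
Step 3: 13.0 × 1.304³ = 28.83
Step 4: 13.0 × 1.304⁴ = 37.59
Step 5: 13.0 × 1.304⁵ = 49.02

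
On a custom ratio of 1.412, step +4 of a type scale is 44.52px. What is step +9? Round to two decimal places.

The gap is 9 − (4) = 5 steps, so the factor is 1.412^5.
44.52 × 1.412⁵ = 44.52 × 5.61272 ≈ 249.878

249.88px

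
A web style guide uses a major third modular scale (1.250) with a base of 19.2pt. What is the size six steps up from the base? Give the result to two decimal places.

A modular type scale is a geometric sequence: sizeₙ = base × rⁿ.
19.2 × 1.250⁶ = 19.2 × 3.81470 ≈ 73.24

73.24pt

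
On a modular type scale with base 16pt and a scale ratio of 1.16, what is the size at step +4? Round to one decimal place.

29.0pt

Each step on a modular scale multiplies by the ratio, so the size n steps from the base is base × ratioⁿ.
16.0 × 1.16⁴ = 16.0 × 1.81064 ≈ 28.97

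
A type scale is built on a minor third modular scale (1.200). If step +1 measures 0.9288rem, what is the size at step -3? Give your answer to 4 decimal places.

0.4479rem

The gap is -3 − (1) = -4 steps, so the factor is 1.200^-4.
0.9288 ÷ 1.200⁴ = 0.9288 ÷ 2.07360 ≈ 0.4479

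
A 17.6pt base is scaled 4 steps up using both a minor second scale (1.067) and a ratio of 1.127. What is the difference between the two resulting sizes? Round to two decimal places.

Minor second: 17.6 × 1.067⁴ = 22.8124pt
At 1.127: 17.6 × 1.127⁴ = 28.3928pt
Difference: 28.3928 − 22.8124 = 5.5804pt

5.58pt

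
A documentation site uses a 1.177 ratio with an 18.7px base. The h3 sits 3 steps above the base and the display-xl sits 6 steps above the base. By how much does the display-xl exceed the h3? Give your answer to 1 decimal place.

Step 3: 18.7 × 1.177³ = 30.491px
Step 6: 18.7 × 1.177⁶ = 49.716px
Difference: 49.716 − 30.491 = 19.225px

19.2px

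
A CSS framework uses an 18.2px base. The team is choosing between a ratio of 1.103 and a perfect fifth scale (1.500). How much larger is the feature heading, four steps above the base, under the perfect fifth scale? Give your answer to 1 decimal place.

65.2px

At 1.103: 18.2 × 1.103⁴ = 26.939px
Perfect fifth: 18.2 × 1.500⁴ = 92.138px
Difference: 92.138 − 26.939 = 65.199px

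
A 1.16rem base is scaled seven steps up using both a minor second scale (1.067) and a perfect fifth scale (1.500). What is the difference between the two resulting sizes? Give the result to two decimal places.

17.99rem

Minor second: 1.16 × 1.067⁷ = 1.8265rem
Perfect fifth: 1.16 × 1.500⁷ = 19.8197rem
Difference: 19.8197 − 1.8265 = 17.9932rem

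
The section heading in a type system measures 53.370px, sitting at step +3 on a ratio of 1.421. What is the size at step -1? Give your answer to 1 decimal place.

53.370 ÷ 1.421⁴ = 53.370 ÷ 4.07733 ≈ 13.089

13.1px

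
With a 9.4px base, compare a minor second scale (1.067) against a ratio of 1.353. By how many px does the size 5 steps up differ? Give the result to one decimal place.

Minor second: 9.4 × 1.067⁵ = 13.000px
At 1.353: 9.4 × 1.353⁵ = 42.620px
Difference: 42.620 − 13.000 = 29.620px

29.6px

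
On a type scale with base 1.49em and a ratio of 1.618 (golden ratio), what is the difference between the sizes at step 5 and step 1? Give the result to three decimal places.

14.112em

Step 1: 1.49 × 1.618 = 2.41082em
Step 5: 1.49 × 1.618⁵ = 16.52262em
Difference: 16.52262 − 2.41082 = 14.11180em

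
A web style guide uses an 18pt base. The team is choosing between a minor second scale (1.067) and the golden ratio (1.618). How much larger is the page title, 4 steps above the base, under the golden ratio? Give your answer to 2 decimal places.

Minor second: 18.0 × 1.067⁴ = 23.3308pt
Golden ratio: 18.0 × 1.618⁴ = 123.3635pt
Difference: 123.3635 − 23.3308 = 100.0327pt

100.03pt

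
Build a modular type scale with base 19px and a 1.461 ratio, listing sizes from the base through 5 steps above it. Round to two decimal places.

Step 0: 19px
Step 1: 19.0 × 1.461 = 27.76
Step 2: 19.0 × 1.461² = 40.56
Step 3: 19.0 × 1.461³ = 59.25
Step 4: 19.0 × 1.461⁴ = 86.57
Step 5: 19.0 × 1.461⁵ = 126.47

19.00px, 27.76px, 40.56px, 59.25px, 86.57px, 126.47px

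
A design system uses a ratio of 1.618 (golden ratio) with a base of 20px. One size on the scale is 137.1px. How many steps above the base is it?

1.618ⁿ = 137.1 / 20 = 6.8550
n = ln(6.8550) / ln(1.618) = 1.9250 / 0.4812 ≈ 4.00

4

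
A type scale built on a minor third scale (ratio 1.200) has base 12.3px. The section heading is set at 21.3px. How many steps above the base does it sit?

3

1.200ⁿ = 21.3 / 12.3 = 1.7317
n = ln(1.7317) / ln(1.200) = 0.5491 / 0.1823 ≈ 3.01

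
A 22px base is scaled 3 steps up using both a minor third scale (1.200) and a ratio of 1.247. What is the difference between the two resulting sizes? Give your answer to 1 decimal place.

4.6px

Minor third: 22.0 × 1.200³ = 38.016px
At 1.247: 22.0 × 1.247³ = 42.660px
Difference: 42.660 − 38.016 = 4.644px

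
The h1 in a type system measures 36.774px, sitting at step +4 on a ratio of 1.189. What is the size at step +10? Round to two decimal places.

103.90px

36.774 × 1.189⁶ = 36.774 × 2.82547 ≈ 103.904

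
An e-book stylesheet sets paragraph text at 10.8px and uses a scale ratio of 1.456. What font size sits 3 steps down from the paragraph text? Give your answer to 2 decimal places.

3.50px

10.8 ÷ 1.456³ = 10.8 ÷ 3.08663 ≈ 3.50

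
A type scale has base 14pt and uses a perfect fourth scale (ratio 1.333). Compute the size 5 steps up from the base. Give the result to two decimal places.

14.0 × 1.333⁵ = 14.0 × 4.20873 ≈ 58.92

58.92pt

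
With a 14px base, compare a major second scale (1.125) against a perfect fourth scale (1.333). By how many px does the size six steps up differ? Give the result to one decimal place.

Major second: 14.0 × 1.125⁶ = 28.382px
Perfect fourth: 14.0 × 1.333⁶ = 78.543px
Difference: 78.543 − 28.382 = 50.161px

50.2px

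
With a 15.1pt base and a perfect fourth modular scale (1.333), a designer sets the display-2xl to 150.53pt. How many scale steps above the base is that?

8

1.333ⁿ = 150.53 / 15.1 = 9.9689
n = ln(9.9689) / ln(1.333) = 2.2995 / 0.2874 ≈ 8.00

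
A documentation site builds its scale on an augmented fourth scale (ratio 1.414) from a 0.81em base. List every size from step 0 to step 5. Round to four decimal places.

0.8100em, 1.1453em, 1.6195em, 2.2900em, 3.2380em, 4.5786em

Step 0: 0.81em
Step 1: 0.81 × 1.414 = 1.1453
Step 2: 0.81 × 1.414² = 1.6195
Step 3: 0.81 × 1.414³ = 2.2900
Step 4: 0.81 × 1.414⁴ = 3.2380
Step 5: 0.81 × 1.414⁵ = 4.5786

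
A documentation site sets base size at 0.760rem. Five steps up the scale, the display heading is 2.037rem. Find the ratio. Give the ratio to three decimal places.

1.218

r⁵ = 2.037 / 0.760, so r = (2.037/0.760)^(1/5).
r = 2.6803^(1/5) ≈ 1.2180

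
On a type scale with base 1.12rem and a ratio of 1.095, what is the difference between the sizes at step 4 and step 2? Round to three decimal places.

Step 2: 1.12 × 1.095² = 1.34291rem
Step 4: 1.12 × 1.095⁴ = 1.61018rem
Difference: 1.61018 − 1.34291 = 0.26727rem

0.267rem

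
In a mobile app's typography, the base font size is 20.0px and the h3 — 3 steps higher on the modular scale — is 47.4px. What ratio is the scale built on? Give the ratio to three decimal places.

1.333

r³ = 47.4 / 20.0, so r = (47.4/20.0)^(1/3).
r = 2.3700^(1/3) ≈ 1.3333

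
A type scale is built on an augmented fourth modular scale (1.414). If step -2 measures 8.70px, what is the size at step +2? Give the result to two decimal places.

The gap is 2 − (-2) = 4 steps, so the factor is 1.414^4.
8.70 × 1.414⁴ = 8.70 × 3.99758 ≈ 34.779

34.78px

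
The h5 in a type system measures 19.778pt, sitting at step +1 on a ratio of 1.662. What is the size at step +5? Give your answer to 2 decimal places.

Moving from step +1 to step +5 is 4 steps up, so multiply by r⁴.
19.778 × 1.662⁴ = 19.778 × 7.62999 ≈ 150.906

150.91pt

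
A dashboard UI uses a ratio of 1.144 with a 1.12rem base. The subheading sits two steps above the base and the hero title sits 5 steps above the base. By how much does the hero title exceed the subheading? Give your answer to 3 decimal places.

Step 2: 1.12 × 1.144² = 1.46578rem
Step 5: 1.12 × 1.144⁵ = 2.19456rem
Difference: 2.19456 − 1.46578 = 0.72878rem

0.729rem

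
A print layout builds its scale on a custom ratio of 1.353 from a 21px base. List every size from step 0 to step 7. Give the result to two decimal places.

21.00px, 28.41px, 38.44px, 52.01px, 70.37px, 95.22px, 128.83px, 174.30px

Step 0: 21px
Step 1: 21.0 × 1.353 = 28.41
Step 2: 21.0 × 1.353² = 38.44
Step 3: 21.0 × 1.353³ = 52.01
Step 4: 21.0 × 1.353⁴ = 70.37
Step 5: 21.0 × 1.353⁵ = 95.22
Step 6: 21.0 × 1.353⁶ = 128.83
Step 7: 21.0 × 1.353⁷ = 174.30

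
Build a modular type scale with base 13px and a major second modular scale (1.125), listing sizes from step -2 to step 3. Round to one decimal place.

10.3px, 11.6px, 13.0px, 14.6px, 16.5px, 18.5px

Step -2: 13.0 ÷ 1.125² = 10.3
Step -1: 13.0 ÷ 1.125 = 11.6
Step 0: 13px
Step 1: 13.0 × 1.125 = 14.6
Step 2: 13.0 × 1.125² = 16.5
Step 3: 13.0 × 1.125³ = 18.5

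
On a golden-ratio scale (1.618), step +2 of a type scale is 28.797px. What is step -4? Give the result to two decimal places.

Moving from step +2 to step -4 is 6 steps down, so divide by r⁶.
28.797 ÷ 1.618⁶ = 28.797 ÷ 17.94201 ≈ 1.605

1.61px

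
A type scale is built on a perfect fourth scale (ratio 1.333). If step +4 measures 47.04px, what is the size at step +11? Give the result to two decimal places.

351.79px

The gap is 11 − (4) = 7 steps, so the factor is 1.333^7.
47.04 × 1.333⁷ = 47.04 × 7.47844 ≈ 351.786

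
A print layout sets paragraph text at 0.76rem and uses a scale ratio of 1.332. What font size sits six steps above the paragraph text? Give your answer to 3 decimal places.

4.245rem

A modular type scale is a geometric sequence: sizeₙ = base × rⁿ.
0.76 × 1.332⁶ = 0.76 × 5.58503 ≈ 4.245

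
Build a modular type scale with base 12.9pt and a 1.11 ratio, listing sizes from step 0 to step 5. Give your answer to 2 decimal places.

12.90pt, 14.32pt, 15.89pt, 17.64pt, 19.58pt, 21.74pt

Step 0: 12.9pt
Step 1: 12.9 × 1.11 = 14.32
Step 2: 12.9 × 1.11² = 15.89
Step 3: 12.9 × 1.11³ = 17.64
Step 4: 12.9 × 1.11⁴ = 19.58
Step 5: 12.9 × 1.11⁵ = 21.74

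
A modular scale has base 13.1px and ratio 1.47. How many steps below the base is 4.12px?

3

1.47ⁿ = 13.1 / 4.12 = 3.1796
n = ln(3.1796) / ln(1.47) = 1.1568 / 0.3853 ≈ 3.00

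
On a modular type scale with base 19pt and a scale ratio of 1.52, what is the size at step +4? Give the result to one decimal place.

Each step on a modular scale multiplies by the ratio, so the size n steps from the base is base × ratioⁿ.
19.0 × 1.52⁴ = 19.0 × 5.33795 ≈ 101.42

101.4pt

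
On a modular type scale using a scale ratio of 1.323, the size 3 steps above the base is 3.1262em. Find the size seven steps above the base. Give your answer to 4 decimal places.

9.5776em

Moving from step +3 to step +7 is 4 steps up, so multiply by r⁴.
3.1262 × 1.323⁴ = 3.1262 × 3.06365 ≈ 9.5776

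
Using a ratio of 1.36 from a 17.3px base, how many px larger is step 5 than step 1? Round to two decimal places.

56.96px

Step 1: 17.3 × 1.36 = 23.5280px
Step 5: 17.3 × 1.36⁵ = 80.4898px
Difference: 80.4898 − 23.5280 = 56.9618px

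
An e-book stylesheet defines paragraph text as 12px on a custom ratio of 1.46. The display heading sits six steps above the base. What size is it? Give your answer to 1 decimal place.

116.2px

12.0 × 1.46⁶ = 12.0 × 9.68539 ≈ 116.22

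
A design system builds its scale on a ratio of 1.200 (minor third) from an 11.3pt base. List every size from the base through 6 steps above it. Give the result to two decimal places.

Step 0: 11.3pt
Step 1: 11.3 × 1.200 = 13.56
Step 2: 11.3 × 1.200² = 16.27
Step 3: 11.3 × 1.200³ = 19.53
Step 4: 11.3 × 1.200⁴ = 23.43
Step 5: 11.3 × 1.200⁵ = 28.12
Step 6: 11.3 × 1.200⁶ = 33.74

11.30pt, 13.56pt, 16.27pt, 19.53pt, 23.43pt, 28.12pt, 33.74pt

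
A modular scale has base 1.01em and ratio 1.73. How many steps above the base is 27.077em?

1.73ⁿ = 27.077 / 1.01 = 26.8089
n = ln(26.8089) / ln(1.73) = 3.2887 / 0.5481 ≈ 6.00

6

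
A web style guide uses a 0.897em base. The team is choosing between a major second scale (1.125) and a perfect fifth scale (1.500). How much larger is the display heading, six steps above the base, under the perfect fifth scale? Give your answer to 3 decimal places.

Major second: 0.897 × 1.125⁶ = 1.81848em
Perfect fifth: 0.897 × 1.500⁶ = 10.21739em
Difference: 10.21739 − 1.81848 = 8.39891em

8.399em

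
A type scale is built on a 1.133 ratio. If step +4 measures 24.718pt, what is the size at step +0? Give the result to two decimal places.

15.00pt

The gap is 0 − (4) = -4 steps, so the factor is 1.133^-4.
24.718 ÷ 1.133⁴ = 24.718 ÷ 1.64786 ≈ 15.000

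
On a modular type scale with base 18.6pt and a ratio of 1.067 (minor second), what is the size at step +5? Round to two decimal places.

25.72pt

18.6 × 1.067⁵ = 18.6 × 1.38300 ≈ 25.72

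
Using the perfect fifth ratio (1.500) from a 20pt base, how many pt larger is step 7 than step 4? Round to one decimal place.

Step 4: 20.0 × 1.500⁴ = 101.250pt
Step 7: 20.0 × 1.500⁷ = 341.719pt
Difference: 341.719 − 101.250 = 240.469pt

240.5pt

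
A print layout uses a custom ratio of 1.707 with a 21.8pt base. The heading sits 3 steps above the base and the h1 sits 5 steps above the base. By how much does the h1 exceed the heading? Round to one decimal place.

Step 3: 21.8 × 1.707³ = 108.432pt
Step 5: 21.8 × 1.707⁵ = 315.954pt
Difference: 315.954 − 108.432 = 207.522pt

207.5pt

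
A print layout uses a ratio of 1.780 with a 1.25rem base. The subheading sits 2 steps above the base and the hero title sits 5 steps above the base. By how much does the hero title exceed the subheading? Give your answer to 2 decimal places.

18.38rem

Step 2: 1.25 × 1.780² = 3.9605rem
Step 5: 1.25 × 1.780⁵ = 22.3362rem
Difference: 22.3362 − 3.9605 = 18.3757rem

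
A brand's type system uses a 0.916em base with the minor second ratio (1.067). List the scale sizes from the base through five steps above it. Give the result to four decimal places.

0.9160em, 0.9774em, 1.0429em, 1.1127em, 1.1873em, 1.2668em

Step 0: 0.916em
Step 1: 0.916 × 1.067 = 0.9774
Step 2: 0.916 × 1.067² = 1.0429
Step 3: 0.916 × 1.067³ = 1.1127
Step 4: 0.916 × 1.067⁴ = 1.1873
Step 5: 0.916 × 1.067⁵ = 1.2668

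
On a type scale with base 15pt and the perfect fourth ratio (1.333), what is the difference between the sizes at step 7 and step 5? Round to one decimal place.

Step 5: 15.0 × 1.333⁵ = 63.131pt
Step 7: 15.0 × 1.333⁷ = 112.177pt
Difference: 112.177 − 63.131 = 49.046pt

49.0pt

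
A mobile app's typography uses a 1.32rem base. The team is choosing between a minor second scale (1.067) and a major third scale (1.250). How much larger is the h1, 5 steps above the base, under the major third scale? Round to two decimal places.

Minor second: 1.32 × 1.067⁵ = 1.8256rem
Major third: 1.32 × 1.250⁵ = 4.0283rem
Difference: 4.0283 − 1.8256 = 2.2027rem

2.20rem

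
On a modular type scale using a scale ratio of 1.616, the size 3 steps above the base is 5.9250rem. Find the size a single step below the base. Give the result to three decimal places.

0.869rem

Moving from step +3 to step -1 is 4 steps down, so divide by r⁴.
5.9250 ÷ 1.616⁴ = 5.9250 ÷ 6.81970 ≈ 0.869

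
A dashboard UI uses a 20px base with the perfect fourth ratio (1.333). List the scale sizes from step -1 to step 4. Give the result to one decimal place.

Step -1: 20.0 ÷ 1.333 = 15.0
Step 0: 20px
Step 1: 20.0 × 1.333 = 26.7
Step 2: 20.0 × 1.333² = 35.5
Step 3: 20.0 × 1.333³ = 47.4
Step 4: 20.0 × 1.333⁴ = 63.1

15.0px, 20.0px, 26.7px, 35.5px, 47.4px, 63.1px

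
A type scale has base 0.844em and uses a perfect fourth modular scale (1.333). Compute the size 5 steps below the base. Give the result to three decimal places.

0.844 ÷ 1.333⁵ = 0.844 ÷ 4.20873 ≈ 0.201

0.201em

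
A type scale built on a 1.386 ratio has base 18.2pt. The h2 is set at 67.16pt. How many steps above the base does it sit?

4

1.386ⁿ = 67.16 / 18.2 = 3.6901
n = ln(3.6901) / ln(1.386) = 1.3057 / 0.3264 ≈ 4.00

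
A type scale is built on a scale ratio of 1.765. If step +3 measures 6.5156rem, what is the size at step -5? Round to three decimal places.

0.069rem

The gap is -5 − (3) = -8 steps, so the factor is 1.765^-8.
6.5156 ÷ 1.765⁸ = 6.5156 ÷ 94.17978 ≈ 0.069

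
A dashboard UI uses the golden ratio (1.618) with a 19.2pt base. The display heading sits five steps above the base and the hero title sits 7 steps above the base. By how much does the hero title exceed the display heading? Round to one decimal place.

Step 5: 19.2 × 1.618⁵ = 212.909pt
Step 7: 19.2 × 1.618⁷ = 557.379pt
Difference: 557.379 − 212.909 = 344.470pt

344.5pt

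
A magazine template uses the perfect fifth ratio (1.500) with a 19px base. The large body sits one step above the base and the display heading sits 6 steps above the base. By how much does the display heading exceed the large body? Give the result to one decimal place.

Step 1: 19.0 × 1.500 = 28.500px
Step 6: 19.0 × 1.500⁶ = 216.422px
Difference: 216.422 − 28.500 = 187.922px

187.9px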